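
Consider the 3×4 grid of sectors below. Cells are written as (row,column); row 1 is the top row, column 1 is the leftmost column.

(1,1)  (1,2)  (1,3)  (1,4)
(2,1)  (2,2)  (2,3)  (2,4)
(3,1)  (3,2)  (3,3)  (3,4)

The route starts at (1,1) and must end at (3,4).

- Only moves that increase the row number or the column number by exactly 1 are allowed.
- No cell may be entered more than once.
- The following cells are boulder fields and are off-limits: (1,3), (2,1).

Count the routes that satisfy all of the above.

A right/down-only route from (1,1) to (3,4) makes exactly 2 down-moves and 3 right-moves in some order.
With no other constraints that would be C(5,2) = 10 routes.
Subtract routes through each blocked cell (inclusion–exclusion for overlaps): − through (1,3): 3 − through (2,1): 4 → 3.
That gives 3 routes.

3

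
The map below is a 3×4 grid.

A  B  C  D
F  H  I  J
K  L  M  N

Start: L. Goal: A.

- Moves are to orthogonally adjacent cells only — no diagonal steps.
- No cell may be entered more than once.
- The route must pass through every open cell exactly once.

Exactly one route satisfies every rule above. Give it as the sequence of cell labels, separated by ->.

Need to visit all 12 open cells exactly once, starting at L and ending at A.
Cell N has only two open neighbours (J and M), so the path must pass straight through it: one of those is the cell it's entered from and the other is where it exits.
Route from L: left to K, up to F, 2× right (reaching I), down to M, right to N, 2× up (reaching D), 3× left (reaching A) — 11 moves in all.
Check: all 12 open cells covered.

L -> K -> F -> H -> I -> M -> N -> J -> D -> C -> B -> A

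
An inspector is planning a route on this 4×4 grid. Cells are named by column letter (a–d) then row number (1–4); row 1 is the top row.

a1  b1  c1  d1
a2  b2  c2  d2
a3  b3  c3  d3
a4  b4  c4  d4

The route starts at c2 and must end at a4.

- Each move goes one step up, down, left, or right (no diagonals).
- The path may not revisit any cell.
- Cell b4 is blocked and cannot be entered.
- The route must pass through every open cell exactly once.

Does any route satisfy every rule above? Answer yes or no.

yes

One route that works: c2 → c1 → d1 → d2 → d3 → d4 → c4 → c3 → b3 → b2 → b1 → a1 → a2 → a3 → a4.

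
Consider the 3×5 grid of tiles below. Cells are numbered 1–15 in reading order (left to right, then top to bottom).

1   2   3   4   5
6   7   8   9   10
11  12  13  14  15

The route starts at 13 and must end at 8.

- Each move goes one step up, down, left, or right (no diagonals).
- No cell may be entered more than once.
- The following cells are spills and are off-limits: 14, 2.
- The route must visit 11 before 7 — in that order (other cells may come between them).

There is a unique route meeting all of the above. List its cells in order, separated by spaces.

The waypoints must appear in the order 11, 7, with no cell reused.
Route from 13: left 2 to 11, up 1 to 6, right 2 to 8 — 5 moves in all.
Check: order respected (11 at step 2, 7 at step 4).

13 12 11 6 7 8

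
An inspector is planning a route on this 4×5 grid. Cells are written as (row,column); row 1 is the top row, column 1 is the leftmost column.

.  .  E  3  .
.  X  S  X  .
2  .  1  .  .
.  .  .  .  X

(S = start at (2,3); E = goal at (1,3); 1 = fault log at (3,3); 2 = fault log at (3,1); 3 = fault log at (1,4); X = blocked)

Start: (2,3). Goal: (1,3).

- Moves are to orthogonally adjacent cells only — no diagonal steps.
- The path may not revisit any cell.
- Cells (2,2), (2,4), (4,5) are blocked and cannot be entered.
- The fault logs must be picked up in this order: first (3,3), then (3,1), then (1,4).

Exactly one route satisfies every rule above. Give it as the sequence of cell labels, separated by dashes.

(2,3) - (3,3) - (3,2) - (3,1) - (4,1) - (4,2) - (4,3) - (4,4) - (3,4) - (3,5) - (2,5) - (1,5) - (1,4) - (1,3)

The waypoints must appear in the order (3,3), (3,1), (1,4), with no cell reused.
Route from (2,3): down to (3,3), 2× left (reaching (3,1)), down to (4,1), 3× right (reaching (4,4)), up to (3,4), right to (3,5), 2× up (reaching (1,5)), 2× left (reaching (1,3)) — 13 moves in all.
Check: order respected (1 at step 1, 2 at step 3, 3 at step 12).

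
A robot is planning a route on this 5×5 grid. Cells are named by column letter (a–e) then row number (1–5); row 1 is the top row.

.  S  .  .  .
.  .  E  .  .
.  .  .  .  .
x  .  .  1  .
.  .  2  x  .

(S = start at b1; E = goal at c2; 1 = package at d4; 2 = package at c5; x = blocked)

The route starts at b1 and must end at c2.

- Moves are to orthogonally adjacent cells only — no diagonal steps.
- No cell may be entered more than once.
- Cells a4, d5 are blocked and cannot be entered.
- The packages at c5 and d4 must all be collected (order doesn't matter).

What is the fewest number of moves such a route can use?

10

Any route passes through c5 and d4 in some order between b1 and c2. Summing Manhattan distances along each leg and taking the cheapest ordering (b1 → d4 → c5 → c2) gives a lower bound of 5 + 2 + 3 = 10 moves.
A route of 10 moves achieves this: b1 → b2 → b3 → b4 → b5 → c5 → c4 → d4 → d3 → d2 → c2.
Since 10 matches the lower bound, it is optimal.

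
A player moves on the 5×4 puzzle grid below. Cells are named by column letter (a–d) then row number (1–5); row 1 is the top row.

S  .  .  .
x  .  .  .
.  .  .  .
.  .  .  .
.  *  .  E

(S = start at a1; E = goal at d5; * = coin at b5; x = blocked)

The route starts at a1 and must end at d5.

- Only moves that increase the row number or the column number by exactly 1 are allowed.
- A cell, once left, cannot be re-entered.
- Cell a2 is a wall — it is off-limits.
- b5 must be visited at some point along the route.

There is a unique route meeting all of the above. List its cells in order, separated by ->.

a1 -> b1 -> b2 -> b3 -> b4 -> b5 -> c5 -> d5

Moves only go right or down, so the column and row indices never decrease.
Route from a1: right to b1, 4× down (reaching b5), 2× right (reaching d5) — 7 moves in all.
Check: all required cells visited.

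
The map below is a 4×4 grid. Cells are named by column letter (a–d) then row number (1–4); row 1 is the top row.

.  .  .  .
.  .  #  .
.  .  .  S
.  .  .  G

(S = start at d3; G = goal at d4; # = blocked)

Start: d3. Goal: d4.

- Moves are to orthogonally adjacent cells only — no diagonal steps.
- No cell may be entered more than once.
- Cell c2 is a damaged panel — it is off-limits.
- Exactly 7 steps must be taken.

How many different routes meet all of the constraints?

1

Need simple routes of exactly 7 moves from d3 to d4 (Manhattan distance 1, so 3 moves are spent on a detour and 3 undoing it).
Enumerating: d3 c3 b3 a3 a4 b4 c4 d4.
That gives 1 route.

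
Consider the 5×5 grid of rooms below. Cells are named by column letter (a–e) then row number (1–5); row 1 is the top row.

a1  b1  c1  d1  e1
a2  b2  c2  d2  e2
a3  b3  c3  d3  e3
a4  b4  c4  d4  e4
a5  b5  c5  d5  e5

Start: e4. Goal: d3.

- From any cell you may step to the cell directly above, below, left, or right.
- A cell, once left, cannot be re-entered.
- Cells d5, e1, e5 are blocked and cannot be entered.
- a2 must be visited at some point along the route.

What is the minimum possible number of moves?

Any route passes through a2 somewhere between e4 and d3. Summing Manhattan distances along the two legs (e4 → a2 → d3) gives a lower bound of 6 + 4 = 10 moves.
A route of 10 moves achieves this: e4 → e3 → e2 → d2 → c2 → b2 → a2 → a3 → b3 → c3 → d3.
Since 10 matches the lower bound, it is optimal.

10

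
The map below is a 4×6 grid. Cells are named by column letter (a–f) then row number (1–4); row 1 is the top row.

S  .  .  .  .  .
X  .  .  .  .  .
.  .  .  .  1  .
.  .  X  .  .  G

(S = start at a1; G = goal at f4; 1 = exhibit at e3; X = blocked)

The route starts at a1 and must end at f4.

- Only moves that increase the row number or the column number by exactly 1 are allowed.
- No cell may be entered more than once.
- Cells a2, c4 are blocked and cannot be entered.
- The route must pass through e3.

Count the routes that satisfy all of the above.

A right/down-only route from a1 to f4 makes exactly 3 down-moves and 5 right-moves in some order.
With no other constraints that would be C(8,3) = 56 routes.
Split at e3 and multiply the segment counts (each segment already excludes blocked cells): a1→e3: 10; e3→f4: 2; product = 20.
That gives 20 routes.

20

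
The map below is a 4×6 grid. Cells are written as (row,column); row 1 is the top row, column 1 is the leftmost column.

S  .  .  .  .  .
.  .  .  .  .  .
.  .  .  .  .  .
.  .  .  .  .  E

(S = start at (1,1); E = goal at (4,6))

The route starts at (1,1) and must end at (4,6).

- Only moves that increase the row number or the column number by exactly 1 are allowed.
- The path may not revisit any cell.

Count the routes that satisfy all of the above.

56

A right/down-only route from (1,1) to (4,6) makes exactly 3 down-moves and 5 right-moves in some order.
With no other constraints that would be C(8,3) = 56 routes.
That gives 56 routes.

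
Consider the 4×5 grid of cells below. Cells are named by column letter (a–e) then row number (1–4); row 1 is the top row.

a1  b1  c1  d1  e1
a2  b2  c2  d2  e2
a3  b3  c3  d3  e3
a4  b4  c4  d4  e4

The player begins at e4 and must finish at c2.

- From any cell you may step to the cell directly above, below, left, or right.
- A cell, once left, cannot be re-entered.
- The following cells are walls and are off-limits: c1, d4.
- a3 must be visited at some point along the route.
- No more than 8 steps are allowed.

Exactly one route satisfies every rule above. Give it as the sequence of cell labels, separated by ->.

e4 -> e3 -> d3 -> c3 -> b3 -> a3 -> a2 -> b2 -> c2

The 8-move cap with required stops at a3 leaves no slack for detours.
Route from e4: up 1 to e3, left 4 to a3, up 1 to a2, right 2 to c2 — 8 moves in all.
Check: all required cells visited; 8 ≤ 8 moves.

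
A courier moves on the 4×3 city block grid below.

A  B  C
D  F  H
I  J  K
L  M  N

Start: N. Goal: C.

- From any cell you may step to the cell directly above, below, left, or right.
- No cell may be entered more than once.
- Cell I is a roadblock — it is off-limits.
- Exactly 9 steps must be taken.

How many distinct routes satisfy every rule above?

1

Need simple routes of exactly 9 moves from N to C (Manhattan distance 3, so 3 moves are spent on a detour and 3 undoing it).
Enumerating: N M J K H F D A B C.
That gives 1 route.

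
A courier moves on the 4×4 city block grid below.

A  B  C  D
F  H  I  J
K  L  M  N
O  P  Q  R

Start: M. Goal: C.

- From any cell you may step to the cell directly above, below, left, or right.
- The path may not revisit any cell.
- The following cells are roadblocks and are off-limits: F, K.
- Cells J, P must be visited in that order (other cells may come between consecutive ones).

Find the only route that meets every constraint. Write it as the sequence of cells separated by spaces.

M I J N R Q P L H B C

The waypoints must appear in the order J, P, with no cell reused.
Route from M: up 1 to I, right 1 to J, down 2 to R, left 2 to P, up 3 to B, right 1 to C — 10 moves in all.
Check: order respected (J at step 2, P at step 6).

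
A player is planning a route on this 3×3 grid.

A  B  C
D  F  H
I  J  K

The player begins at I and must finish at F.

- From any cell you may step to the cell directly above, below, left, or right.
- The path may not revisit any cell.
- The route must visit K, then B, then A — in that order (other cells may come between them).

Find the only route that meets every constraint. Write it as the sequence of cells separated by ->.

I -> J -> K -> H -> C -> B -> A -> D -> F

The waypoints must appear in the order K, B, A, with no cell reused.
Route from I: right 2 to K, up 2 to C, left 2 to A, down 1 to D, right 1 to F — 8 moves in all.
Check: order respected (K at step 2, B at step 5, A at step 6).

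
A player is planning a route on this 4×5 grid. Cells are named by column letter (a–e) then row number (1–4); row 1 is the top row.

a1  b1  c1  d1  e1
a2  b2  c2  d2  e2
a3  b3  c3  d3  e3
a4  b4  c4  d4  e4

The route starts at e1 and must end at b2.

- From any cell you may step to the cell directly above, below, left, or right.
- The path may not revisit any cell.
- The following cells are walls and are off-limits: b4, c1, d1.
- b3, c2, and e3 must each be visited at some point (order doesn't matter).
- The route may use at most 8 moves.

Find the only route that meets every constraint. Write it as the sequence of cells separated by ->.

e1 -> e2 -> e3 -> d3 -> d2 -> c2 -> c3 -> b3 -> b2

The budget equals the shortest possible length, so every move has to be on a shortest route through the required cells.
Route from e1: 2× down (reaching e3), left to d3, up to d2, left to c2, down to c3, left to b3, up to b2 — 8 moves in all.
Check: all required cells visited; 8 ≤ 8 moves.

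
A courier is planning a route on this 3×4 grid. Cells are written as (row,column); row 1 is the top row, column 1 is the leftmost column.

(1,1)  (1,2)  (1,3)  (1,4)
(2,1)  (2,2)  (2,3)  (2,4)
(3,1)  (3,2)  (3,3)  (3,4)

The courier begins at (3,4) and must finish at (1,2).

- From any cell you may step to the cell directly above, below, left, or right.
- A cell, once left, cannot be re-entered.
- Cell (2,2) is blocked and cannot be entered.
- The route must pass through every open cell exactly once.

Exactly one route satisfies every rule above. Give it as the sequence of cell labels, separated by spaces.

(3,4) (2,4) (1,4) (1,3) (2,3) (3,3) (3,2) (3,1) (2,1) (1,1) (1,2)

Need to visit all 11 open cells exactly once, starting at (3,4) and ending at (1,2).
Cell (3,2) has only two open neighbours ((3,1) and (3,3)), so the path must pass straight through it: one of those is the cell it's entered from and the other is where it exits.
Route from (3,4): up 2 to (1,4), left 1 to (1,3), down 2 to (3,3), left 2 to (3,1), up 2 to (1,1), right 1 to (1,2) — 10 moves in all.
Check: all 11 open cells covered.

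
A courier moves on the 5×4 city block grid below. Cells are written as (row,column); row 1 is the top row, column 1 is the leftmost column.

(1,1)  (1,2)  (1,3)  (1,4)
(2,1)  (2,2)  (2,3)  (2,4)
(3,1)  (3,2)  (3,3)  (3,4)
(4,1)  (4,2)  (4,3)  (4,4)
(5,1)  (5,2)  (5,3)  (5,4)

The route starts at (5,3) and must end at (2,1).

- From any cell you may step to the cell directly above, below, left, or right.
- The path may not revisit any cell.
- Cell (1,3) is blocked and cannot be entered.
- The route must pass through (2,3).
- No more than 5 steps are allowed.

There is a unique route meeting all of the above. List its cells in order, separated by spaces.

The budget equals the shortest possible length, so every move has to be on a shortest route through the required cells.
Route from (5,3): up 3 to (2,3), left 2 to (2,1) — 5 moves in all.
Check: all required cells visited; 5 ≤ 5 moves.

(5,3) (4,3) (3,3) (2,3) (2,2) (2,1)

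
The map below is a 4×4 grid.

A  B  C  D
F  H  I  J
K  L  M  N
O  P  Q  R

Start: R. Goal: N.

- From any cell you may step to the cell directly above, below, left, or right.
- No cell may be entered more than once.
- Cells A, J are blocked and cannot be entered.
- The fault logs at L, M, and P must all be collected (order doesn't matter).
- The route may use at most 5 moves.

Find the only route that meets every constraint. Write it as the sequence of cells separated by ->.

R -> Q -> P -> L -> M -> N

Any route must reach L, M, and P and still end at N within 5 moves, so the order of the required stops is forced.
Route from R: 2× left (reaching P), up to L, 2× right (reaching N) — 5 moves in all.
Check: all required cells visited; 5 ≤ 5 moves.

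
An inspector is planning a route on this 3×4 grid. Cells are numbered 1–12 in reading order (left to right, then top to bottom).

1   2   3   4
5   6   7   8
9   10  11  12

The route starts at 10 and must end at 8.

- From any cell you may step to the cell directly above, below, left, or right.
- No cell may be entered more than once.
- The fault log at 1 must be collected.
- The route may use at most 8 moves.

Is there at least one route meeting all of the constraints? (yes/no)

One route that works: 10 → 6 → 5 → 1 → 2 → 3 → 7 → 8.

yes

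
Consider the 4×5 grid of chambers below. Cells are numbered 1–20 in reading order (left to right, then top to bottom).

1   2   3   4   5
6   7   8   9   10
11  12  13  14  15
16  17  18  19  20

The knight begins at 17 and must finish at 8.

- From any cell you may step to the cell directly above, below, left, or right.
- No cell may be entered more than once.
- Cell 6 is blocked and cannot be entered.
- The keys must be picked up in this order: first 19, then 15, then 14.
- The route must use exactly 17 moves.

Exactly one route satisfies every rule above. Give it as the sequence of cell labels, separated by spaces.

17 16 11 12 13 18 19 20 15 14 9 10 5 4 3 2 7 8

The waypoints must appear in the order 19, 15, 14, with no cell reused.
Route from 17: left to 16, up to 11, 2× right (reaching 13), down to 18, 2× right (reaching 20), up to 15, left to 14, up to 9, right to 10, up to 5, 3× left (reaching 2), down to 7, right to 8 — 17 moves in all.
Check: order respected (19 at step 6, 15 at step 8, 14 at step 9); 17 moves as required.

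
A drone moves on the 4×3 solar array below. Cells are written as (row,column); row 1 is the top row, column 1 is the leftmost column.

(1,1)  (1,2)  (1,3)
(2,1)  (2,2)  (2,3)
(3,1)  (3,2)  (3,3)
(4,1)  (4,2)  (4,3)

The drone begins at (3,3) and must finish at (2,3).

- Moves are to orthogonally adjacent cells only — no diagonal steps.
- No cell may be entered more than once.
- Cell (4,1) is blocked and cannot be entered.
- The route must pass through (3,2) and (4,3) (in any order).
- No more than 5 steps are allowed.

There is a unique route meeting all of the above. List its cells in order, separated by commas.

Any route must reach (3,2) and (4,3) and still end at (2,3) within 5 moves, so the order of the required stops is forced.
Route from (3,3): down 1 to (4,3), left 1 to (4,2), up 2 to (2,2), right 1 to (2,3) — 5 moves in all.
Check: all required cells visited; 5 ≤ 5 moves.

(3,3), (4,3), (4,2), (3,2), (2,2), (2,3)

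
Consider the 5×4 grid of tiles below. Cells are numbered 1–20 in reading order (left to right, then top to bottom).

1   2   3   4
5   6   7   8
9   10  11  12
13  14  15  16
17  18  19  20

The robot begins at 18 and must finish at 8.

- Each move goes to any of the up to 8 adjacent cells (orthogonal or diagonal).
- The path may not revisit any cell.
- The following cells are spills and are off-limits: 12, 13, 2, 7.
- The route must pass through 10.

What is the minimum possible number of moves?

4

Any route passes through 10 somewhere between 18 and 8. Summing Chebyshev distances along the two legs (18 → 10 → 8) gives a lower bound of 2 + 2 = 4 moves.
A route of 4 moves achieves this: 18 → 14 → 10 → 11 → 8.
Since 4 matches the lower bound, it is optimal.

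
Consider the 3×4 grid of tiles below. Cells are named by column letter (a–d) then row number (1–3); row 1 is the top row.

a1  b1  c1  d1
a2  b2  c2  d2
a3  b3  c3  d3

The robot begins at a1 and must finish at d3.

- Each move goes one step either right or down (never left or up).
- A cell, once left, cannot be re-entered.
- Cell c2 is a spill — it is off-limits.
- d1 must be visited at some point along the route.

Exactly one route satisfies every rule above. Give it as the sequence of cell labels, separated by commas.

Moves only go right or down, so the column and row indices never decrease.
Route from a1: 3× right (reaching d1), 2× down (reaching d3) — 5 moves in all.
Check: all required cells visited.

a1, b1, c1, d1, d2, d3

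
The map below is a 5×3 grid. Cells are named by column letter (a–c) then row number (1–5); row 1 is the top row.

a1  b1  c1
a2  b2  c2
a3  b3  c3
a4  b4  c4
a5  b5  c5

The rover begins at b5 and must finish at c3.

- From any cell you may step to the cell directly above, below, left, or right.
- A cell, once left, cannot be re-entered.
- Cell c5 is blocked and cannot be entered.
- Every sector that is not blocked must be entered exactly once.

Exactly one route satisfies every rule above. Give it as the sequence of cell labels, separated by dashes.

Need to visit all 14 open cells exactly once, starting at b5 and ending at c3.
Route from b5: left to a5, 4× up (reaching a1), 2× right (reaching c1), down to c2, left to b2, 2× down (reaching b4), right to c4, up to c3 — 13 moves in all.
Check: all 14 open cells covered.

b5 - a5 - a4 - a3 - a2 - a1 - b1 - c1 - c2 - b2 - b3 - b4 - c4 - c3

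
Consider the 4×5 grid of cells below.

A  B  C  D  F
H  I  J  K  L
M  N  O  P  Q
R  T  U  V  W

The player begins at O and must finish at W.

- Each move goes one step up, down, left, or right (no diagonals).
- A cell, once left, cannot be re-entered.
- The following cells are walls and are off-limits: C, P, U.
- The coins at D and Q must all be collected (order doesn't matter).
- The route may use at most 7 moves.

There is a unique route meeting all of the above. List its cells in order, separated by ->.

Any route must reach D and Q and still end at W within 7 moves, so the order of the required stops is forced.
Route from O: up to J, right to K, up to D, right to F, 3× down (reaching W) — 7 moves in all.
Check: all required cells visited; 7 ≤ 7 moves.

O -> J -> K -> D -> F -> L -> Q -> W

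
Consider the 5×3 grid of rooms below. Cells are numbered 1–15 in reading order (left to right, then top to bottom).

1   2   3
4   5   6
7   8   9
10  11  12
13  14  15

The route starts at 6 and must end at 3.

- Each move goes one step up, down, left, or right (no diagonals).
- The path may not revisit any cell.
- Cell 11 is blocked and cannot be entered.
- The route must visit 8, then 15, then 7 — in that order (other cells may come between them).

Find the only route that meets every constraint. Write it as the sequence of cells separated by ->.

The waypoints must appear in the order 8, 15, 7, with no cell reused.
Route from 6: left 1 to 5, down 1 to 8, right 1 to 9, down 2 to 15, left 2 to 13, up 4 to 1, right 2 to 3 — 13 moves in all.
Check: order respected (8 at step 2, 15 at step 5, 7 at step 9).

6 -> 5 -> 8 -> 9 -> 12 -> 15 -> 14 -> 13 -> 10 -> 7 -> 4 -> 1 -> 2 -> 3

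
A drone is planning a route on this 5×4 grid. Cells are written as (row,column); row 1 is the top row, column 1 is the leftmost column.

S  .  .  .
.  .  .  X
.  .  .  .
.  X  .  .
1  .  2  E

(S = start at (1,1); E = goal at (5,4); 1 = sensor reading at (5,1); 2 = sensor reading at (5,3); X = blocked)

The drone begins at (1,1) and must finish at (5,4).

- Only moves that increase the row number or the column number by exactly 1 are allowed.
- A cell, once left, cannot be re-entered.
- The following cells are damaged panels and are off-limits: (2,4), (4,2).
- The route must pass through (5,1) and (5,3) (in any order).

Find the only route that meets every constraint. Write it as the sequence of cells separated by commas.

(1,1), (2,1), (3,1), (4,1), (5,1), (5,2), (5,3), (5,4)

Moves only go right or down, so the column and row indices never decrease.
Route from (1,1): 4× down (reaching (5,1)), 3× right (reaching (5,4)) — 7 moves in all.
Check: all required cells visited.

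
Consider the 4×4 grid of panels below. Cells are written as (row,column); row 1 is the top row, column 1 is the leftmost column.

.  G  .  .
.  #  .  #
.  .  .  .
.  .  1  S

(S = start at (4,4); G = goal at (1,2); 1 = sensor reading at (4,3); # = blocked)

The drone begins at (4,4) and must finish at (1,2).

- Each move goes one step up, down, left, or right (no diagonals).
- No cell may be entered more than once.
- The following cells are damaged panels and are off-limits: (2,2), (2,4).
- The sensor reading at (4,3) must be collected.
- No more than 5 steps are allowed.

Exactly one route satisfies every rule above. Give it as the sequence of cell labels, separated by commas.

The budget equals the shortest possible length, so every move has to be on a shortest route through the required cells.
Route from (4,4): left to (4,3), 3× up (reaching (1,3)), left to (1,2) — 5 moves in all.
Check: all required cells visited; 5 ≤ 5 moves.

(4,4), (4,3), (3,3), (2,3), (1,3), (1,2)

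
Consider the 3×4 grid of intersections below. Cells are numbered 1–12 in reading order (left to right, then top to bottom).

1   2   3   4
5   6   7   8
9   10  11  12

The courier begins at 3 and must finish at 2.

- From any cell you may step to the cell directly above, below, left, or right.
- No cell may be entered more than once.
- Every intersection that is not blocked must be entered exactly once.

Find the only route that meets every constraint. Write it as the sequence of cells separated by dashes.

3 - 4 - 8 - 12 - 11 - 7 - 6 - 10 - 9 - 5 - 1 - 2

Need to visit all 12 open cells exactly once, starting at 3 and ending at 2.
Route from 3: right to 4, 2× down (reaching 12), left to 11, up to 7, left to 6, down to 10, left to 9, 2× up (reaching 1), right to 2 — 11 moves in all.
Check: all 12 open cells covered.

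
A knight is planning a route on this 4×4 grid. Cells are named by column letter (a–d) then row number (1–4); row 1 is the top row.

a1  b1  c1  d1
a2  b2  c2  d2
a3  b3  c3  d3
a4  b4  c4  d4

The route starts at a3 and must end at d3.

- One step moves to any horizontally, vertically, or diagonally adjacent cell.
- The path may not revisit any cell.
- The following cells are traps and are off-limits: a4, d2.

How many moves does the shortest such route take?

With diagonal moves allowed, the Chebyshev distance max(|Δrow|,|Δcol|) from a3 to d3 is 3, so at least 3 moves are needed.
A route of 3 moves achieves this: a3 → b2 → c2 → d3.
Since 3 matches the lower bound, it is optimal.

3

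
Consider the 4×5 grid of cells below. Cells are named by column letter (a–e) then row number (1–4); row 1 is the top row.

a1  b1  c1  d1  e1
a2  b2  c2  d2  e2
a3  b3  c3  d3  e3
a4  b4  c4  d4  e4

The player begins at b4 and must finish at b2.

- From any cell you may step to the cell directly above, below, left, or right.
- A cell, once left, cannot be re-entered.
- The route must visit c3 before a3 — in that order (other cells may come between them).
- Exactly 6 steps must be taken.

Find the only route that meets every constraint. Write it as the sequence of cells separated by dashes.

The waypoints must appear in the order c3, a3, with no cell reused.
Route from b4: right 1 to c4, up 1 to c3, left 2 to a3, up 1 to a2, right 1 to b2 — 6 moves in all.
Check: order respected (c3 at step 2, a3 at step 4); 6 moves as required.

b4 - c4 - c3 - b3 - a3 - a2 - b2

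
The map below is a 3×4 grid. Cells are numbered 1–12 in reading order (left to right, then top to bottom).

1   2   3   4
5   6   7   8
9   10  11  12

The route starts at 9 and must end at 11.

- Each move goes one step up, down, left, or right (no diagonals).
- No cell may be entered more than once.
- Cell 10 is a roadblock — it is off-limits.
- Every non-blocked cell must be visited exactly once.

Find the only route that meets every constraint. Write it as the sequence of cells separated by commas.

9, 5, 1, 2, 6, 7, 3, 4, 8, 12, 11

Need to visit all 11 open cells exactly once, starting at 9 and ending at 11.
Cell 1 has only two open neighbours (5 and 2), so the path must pass straight through it: one of those is the cell it's entered from and the other is where it exits.
Route from 9: 2× up (reaching 1), right to 2, down to 6, right to 7, up to 3, right to 4, 2× down (reaching 12), left to 11 — 10 moves in all.
Check: all 11 open cells covered.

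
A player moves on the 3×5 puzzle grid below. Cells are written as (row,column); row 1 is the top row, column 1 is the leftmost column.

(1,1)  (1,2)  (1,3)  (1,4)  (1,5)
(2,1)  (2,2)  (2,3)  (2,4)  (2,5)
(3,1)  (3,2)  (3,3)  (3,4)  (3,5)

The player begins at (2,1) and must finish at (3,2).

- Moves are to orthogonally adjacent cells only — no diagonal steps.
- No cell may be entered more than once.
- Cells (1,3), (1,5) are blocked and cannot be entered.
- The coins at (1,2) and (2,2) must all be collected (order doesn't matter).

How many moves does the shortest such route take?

4

Any route passes through (1,2) and (2,2) in some order between (2,1) and (3,2). Summing Manhattan distances along each leg and taking the cheapest ordering ((2,1) → (1,2) → (2,2) → (3,2)) gives a lower bound of 2 + 1 + 1 = 4 moves.
A route of 4 moves achieves this: (2,1) → (1,1) → (1,2) → (2,2) → (3,2).
Since 4 matches the lower bound, it is optimal.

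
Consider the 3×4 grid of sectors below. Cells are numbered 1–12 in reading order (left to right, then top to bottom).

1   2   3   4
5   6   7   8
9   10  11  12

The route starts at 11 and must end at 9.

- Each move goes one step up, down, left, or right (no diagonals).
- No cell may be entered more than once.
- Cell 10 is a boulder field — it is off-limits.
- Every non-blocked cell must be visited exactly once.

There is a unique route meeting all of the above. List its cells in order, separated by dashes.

11 - 12 - 8 - 4 - 3 - 7 - 6 - 2 - 1 - 5 - 9

Need to visit all 11 open cells exactly once, starting at 11 and ending at 9.
Cell 4 has only two open neighbours (8 and 3), so the path must pass straight through it: one of those is the cell it's entered from and the other is where it exits.
Route from 11: right 1 to 12, up 2 to 4, left 1 to 3, down 1 to 7, left 1 to 6, up 1 to 2, left 1 to 1, down 2 to 9 — 10 moves in all.
Check: all 11 open cells covered.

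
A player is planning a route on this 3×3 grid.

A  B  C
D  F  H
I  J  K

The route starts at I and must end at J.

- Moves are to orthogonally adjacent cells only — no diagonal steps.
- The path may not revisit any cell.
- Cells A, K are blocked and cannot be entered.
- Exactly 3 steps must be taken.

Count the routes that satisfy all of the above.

Need simple routes of exactly 3 moves from I to J (Manhattan distance 1, so 1 moves are spent on a detour and 1 undoing it).
Enumerating: I D F J.
That gives 1 route.

1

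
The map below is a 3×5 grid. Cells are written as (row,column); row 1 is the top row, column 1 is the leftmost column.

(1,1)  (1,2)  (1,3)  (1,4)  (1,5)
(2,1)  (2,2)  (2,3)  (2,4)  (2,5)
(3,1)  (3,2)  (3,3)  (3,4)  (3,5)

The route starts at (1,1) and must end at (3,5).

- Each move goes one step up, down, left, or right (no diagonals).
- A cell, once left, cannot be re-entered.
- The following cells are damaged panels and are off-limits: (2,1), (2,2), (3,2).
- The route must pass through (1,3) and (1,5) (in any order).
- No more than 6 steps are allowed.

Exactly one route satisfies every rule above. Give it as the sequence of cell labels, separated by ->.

(1,1) -> (1,2) -> (1,3) -> (1,4) -> (1,5) -> (2,5) -> (3,5)

The budget equals the shortest possible length, so every move has to be on a shortest route through the required cells.
Route from (1,1): 4× right (reaching (1,5)), 2× down (reaching (3,5)) — 6 moves in all.
Check: all required cells visited; 6 ≤ 6 moves.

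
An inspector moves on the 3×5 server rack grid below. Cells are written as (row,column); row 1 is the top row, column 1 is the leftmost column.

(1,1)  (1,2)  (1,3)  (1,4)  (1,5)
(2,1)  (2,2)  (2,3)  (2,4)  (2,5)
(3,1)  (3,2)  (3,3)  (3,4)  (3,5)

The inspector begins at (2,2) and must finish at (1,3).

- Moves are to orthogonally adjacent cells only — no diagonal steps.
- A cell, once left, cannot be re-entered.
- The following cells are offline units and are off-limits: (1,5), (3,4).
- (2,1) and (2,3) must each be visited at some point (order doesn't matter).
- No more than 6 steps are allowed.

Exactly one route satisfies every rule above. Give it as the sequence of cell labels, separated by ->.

(2,2) -> (2,1) -> (3,1) -> (3,2) -> (3,3) -> (2,3) -> (1,3)

The budget equals the shortest possible length, so every move has to be on a shortest route through the required cells.
Route from (2,2): left 1 to (2,1), down 1 to (3,1), right 2 to (3,3), up 2 to (1,3) — 6 moves in all.
Check: all required cells visited; 6 ≤ 6 moves.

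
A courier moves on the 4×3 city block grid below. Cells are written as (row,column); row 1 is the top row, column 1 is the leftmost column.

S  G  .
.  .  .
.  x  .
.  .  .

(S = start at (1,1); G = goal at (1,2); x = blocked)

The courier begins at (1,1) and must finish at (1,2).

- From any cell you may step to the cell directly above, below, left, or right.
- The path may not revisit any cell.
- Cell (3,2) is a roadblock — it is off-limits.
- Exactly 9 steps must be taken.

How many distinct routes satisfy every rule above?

2

Need simple routes of exactly 9 moves from (1,1) to (1,2) (Manhattan distance 1, so 4 moves are spent on a detour and 4 undoing it).
Enumerating: (1,1) (2,1) (3,1) (4,1) (4,2) (4,3) (3,3) (2,3) (1,3) (1,2) | (1,1) (2,1) (3,1) (4,1) (4,2) (4,3) (3,3) (2,3) (2,2) (1,2).
That gives 2 routes.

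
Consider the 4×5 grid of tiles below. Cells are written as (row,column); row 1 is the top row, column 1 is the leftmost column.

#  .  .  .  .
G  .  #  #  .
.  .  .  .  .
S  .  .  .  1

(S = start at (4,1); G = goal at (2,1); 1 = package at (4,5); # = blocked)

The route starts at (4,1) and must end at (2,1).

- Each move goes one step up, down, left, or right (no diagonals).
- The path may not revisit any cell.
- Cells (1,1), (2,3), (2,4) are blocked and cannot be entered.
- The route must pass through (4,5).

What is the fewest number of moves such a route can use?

Any route passes through (4,5) somewhere between (4,1) and (2,1). Summing Manhattan distances along the two legs ((4,1) → (4,5) → (2,1)) gives a lower bound of 4 + 6 = 10 moves.
A route of 10 moves achieves this: (4,1) → (4,2) → (4,3) → (4,4) → (4,5) → (3,5) → (3,4) → (3,3) → (3,2) → (2,2) → (2,1).
Since 10 matches the lower bound, it is optimal.

10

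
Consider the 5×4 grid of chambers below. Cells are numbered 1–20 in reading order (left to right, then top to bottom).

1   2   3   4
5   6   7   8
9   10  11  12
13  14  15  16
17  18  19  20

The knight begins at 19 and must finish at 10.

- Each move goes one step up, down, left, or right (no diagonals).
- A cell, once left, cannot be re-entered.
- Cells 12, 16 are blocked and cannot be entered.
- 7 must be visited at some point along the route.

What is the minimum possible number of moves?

5

Any route passes through 7 somewhere between 19 and 10. Summing Manhattan distances along the two legs (19 → 7 → 10) gives a lower bound of 3 + 2 = 5 moves.
A route of 5 moves achieves this: 19 → 15 → 11 → 7 → 6 → 10.
Since 5 matches the lower bound, it is optimal.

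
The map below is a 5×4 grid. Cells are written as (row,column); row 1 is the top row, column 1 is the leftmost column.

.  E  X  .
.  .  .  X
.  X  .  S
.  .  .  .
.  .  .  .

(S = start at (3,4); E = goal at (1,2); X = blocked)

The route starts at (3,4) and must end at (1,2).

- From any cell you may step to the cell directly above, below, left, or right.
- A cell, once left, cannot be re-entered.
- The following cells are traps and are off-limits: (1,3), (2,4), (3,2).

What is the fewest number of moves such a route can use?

The Manhattan distance from (3,4) to (1,2) is |3−1| + |4−2| = 4, so at least 4 moves are needed.
A route of 4 moves achieves this: (3,4) → (3,3) → (2,3) → (2,2) → (1,2).
Since 4 matches the lower bound, it is optimal.

4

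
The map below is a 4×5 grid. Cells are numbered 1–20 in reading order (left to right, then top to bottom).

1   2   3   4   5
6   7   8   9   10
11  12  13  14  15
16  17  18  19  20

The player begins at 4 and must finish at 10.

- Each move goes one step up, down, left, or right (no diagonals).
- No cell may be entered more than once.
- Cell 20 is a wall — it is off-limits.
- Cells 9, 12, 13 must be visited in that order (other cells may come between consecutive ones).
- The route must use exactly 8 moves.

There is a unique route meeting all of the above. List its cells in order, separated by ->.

4 -> 9 -> 8 -> 7 -> 12 -> 13 -> 14 -> 15 -> 10

The waypoints must appear in the order 9, 12, 13, with no cell reused.
Route from 4: down to 9, 2× left (reaching 7), down to 12, 3× right (reaching 15), up to 10 — 8 moves in all.
Check: order respected (9 at step 1, 12 at step 4, 13 at step 5); 8 moves as required.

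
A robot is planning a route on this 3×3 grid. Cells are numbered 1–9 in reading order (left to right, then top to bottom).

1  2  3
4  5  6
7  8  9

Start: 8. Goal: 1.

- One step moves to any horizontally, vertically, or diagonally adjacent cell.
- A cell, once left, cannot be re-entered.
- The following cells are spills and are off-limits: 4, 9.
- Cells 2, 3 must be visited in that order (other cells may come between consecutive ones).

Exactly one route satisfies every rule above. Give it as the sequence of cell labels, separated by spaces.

8 6 2 3 5 1

The waypoints must appear in the order 2, 3, with no cell reused.
Route from 8: up-right to 6, up-left to 2, right to 3, down-left to 5, up-left to 1 — 5 moves in all.
Check: order respected (2 at step 2, 3 at step 3).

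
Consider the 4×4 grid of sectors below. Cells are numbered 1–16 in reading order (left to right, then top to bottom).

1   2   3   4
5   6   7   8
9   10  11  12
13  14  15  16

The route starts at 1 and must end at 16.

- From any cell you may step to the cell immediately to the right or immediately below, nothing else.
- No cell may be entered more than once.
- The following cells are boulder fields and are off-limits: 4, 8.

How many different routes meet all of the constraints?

A right/down-only route from 1 to 16 makes exactly 3 down-moves and 3 right-moves in some order.
With no other constraints that would be C(6,3) = 20 routes.
Subtract routes through each blocked cell (inclusion–exclusion for overlaps): − through 4: 1 − through 8: 4 + through 4&8: 1 → 16.
That gives 16 routes.

16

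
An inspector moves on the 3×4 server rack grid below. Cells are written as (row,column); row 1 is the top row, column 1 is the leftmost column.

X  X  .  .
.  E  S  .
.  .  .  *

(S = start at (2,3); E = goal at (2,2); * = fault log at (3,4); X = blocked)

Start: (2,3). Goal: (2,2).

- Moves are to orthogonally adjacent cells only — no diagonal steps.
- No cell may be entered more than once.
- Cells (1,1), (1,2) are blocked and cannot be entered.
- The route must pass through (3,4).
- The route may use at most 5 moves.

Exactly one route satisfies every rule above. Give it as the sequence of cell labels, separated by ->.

(2,3) -> (2,4) -> (3,4) -> (3,3) -> (3,2) -> (2,2)

The 5-move cap with required stops at (3,4) leaves no slack for detours.
Route from (2,3): right to (2,4), down to (3,4), 2× left (reaching (3,2)), up to (2,2) — 5 moves in all.
Check: all required cells visited; 5 ≤ 5 moves.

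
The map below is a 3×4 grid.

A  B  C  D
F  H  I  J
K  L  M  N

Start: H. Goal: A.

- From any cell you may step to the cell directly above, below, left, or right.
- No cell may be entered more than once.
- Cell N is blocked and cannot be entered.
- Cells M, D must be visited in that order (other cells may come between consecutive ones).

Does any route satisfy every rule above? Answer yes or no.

One route that works: H → L → M → I → J → D → C → B → A.

yes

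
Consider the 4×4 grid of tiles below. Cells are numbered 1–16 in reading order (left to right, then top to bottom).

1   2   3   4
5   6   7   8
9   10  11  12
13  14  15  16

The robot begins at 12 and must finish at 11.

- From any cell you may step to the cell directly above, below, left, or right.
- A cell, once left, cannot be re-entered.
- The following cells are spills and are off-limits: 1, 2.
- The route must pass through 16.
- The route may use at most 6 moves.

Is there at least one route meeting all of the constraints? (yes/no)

yes

One route that works: 12 → 16 → 15 → 11.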